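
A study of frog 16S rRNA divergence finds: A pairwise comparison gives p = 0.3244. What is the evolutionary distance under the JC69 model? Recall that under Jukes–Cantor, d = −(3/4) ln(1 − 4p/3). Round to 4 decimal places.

d = −(3/4) ln(1 − 4p/3) = −0.75 ln(1 − 0.432533) = −0.75 ln(0.567467)
  = −0.75 × (-0.566573) = 0.424930 substitutions/site.

0.4249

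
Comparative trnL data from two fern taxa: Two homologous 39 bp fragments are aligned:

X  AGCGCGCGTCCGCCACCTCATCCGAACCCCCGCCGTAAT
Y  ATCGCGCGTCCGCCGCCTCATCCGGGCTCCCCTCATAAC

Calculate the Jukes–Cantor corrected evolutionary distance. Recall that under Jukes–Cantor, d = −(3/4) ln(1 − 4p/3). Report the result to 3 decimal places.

0.276

The sequences differ at 9 of 39 sites (2, 15, 25, 26, 28, 32, 33, 35, 39), so p = 9/39 ≈ 0.230769.
d = −(3/4) ln(1 − 4p/3) = −0.75 ln(1 − 0.307692) = −0.75 ln(0.692308)
  = −0.75 × (-0.367724) = 0.275793 substitutions/site.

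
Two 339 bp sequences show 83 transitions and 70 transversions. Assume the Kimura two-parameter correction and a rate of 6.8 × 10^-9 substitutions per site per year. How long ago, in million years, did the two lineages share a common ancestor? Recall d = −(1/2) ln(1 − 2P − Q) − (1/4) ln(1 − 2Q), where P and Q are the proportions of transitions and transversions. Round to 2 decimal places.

53.59

P = 83/339 ≈ 0.244838 and Q = 70/339 ≈ 0.20649.
Under the Kimura two-parameter model, d = −½ ln(1 − 2P − Q) − ¼ ln(1 − 2Q).
1 − 2P − Q = 0.303834, giving −½ ln(0.303834) = 0.595637.
1 − 2Q = 0.58702, giving −¼ ln(0.58702) = 0.133174.
d = 0.595637 + 0.133174 = 0.728811.
Under a molecular clock d = 2μt, so t = d/(2μ) = 0.728811 / (2 × 6.8 × 10^-9) = 53.59 million years.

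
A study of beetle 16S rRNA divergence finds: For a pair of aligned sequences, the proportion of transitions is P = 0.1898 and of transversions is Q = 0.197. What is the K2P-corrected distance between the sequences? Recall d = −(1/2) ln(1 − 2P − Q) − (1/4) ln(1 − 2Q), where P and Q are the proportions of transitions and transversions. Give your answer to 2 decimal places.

Under the Kimura two-parameter model, d = −½ ln(1 − 2P − Q) − ¼ ln(1 − 2Q).
1 − 2P − Q = 0.4234, giving −½ ln(0.4234) = 0.429719.
1 − 2Q = 0.606, giving −¼ ln(0.606) = 0.125219.
d = 0.429719 + 0.125219 = 0.554938.

0.55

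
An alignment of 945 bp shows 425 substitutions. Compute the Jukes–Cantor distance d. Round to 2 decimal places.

p = 425/945 ≈ 0.449735.
d = −(3/4) ln(1 − 4p/3) = −0.75 ln(1 − 0.599647) = −0.75 ln(0.400353)
  = −0.75 × (-0.915409) = 0.686557 substitutions/site.

0.69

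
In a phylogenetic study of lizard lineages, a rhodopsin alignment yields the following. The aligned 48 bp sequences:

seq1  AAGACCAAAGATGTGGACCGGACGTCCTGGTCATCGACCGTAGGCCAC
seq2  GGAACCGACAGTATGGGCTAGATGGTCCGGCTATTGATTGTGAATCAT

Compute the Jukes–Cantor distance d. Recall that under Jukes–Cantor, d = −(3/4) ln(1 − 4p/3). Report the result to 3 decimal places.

0.889

The sequences differ at 25 of 48 sites, so p = 25/48 ≈ 0.520833.
d = −(3/4) ln(1 − 4p/3) = −0.75 ln(1 − 0.694444) = −0.75 ln(0.305556)
  = −0.75 × (-1.185622) = 0.889217 substitutions/site.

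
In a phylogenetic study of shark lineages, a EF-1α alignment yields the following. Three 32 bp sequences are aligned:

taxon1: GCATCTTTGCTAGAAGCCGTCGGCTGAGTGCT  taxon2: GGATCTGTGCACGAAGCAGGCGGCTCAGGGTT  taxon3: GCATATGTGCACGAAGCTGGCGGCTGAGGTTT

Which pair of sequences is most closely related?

taxon1–taxon2: 9/32 differ, p = 0.281, d = 0.353.
taxon1–taxon3: 9/32 differ, p = 0.281, d = 0.353.
taxon2–taxon3: 5/32 differ, p = 0.156, d = 0.175.
The smallest distance is between taxon2 and taxon3.

taxon2 and taxon3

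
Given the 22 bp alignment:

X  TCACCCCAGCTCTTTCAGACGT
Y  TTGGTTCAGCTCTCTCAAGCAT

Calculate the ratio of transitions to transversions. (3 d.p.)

Transitions are A↔G and C↔T; transversions are all other mismatches.
Transitions: 8. Transversions: 1.
R = 8/1 = 8.000.

8.000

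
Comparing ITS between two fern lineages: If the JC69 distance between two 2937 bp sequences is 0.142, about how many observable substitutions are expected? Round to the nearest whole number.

380

Invert JC69: p = (3/4)(1 − e^(−4d/3)) = 0.75 × (1 − e^(-0.189333)) = 0.75 × (1 − 0.827511) = 0.129367.
Expected differing sites = pL ≈ 0.129367 × 2937 = 379.950879 ≈ 380.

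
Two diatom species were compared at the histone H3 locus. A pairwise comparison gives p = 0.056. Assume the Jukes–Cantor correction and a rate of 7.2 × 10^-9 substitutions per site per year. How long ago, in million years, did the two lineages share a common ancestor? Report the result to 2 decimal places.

d = −(3/4) ln(1 − 4p/3) = −0.75 ln(1 − 0.074667) = −0.75 ln(0.925333)
  = −0.75 × (-0.077602) = 0.058202 substitutions/site.
Under a molecular clock d = 2μt, so t = d/(2μ) = 0.058202 / (2 × 7.2 × 10^-9) = 4.04 million years.

4.04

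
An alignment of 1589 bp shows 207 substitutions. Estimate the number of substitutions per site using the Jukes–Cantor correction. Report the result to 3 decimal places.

0.143

p = 207/1589 ≈ 0.130271.
d = −(3/4) ln(1 − 4p/3) = −0.75 ln(1 − 0.173695) = −0.75 ln(0.826305)
  = −0.75 × (-0.190791) = 0.143093 substitutions/site.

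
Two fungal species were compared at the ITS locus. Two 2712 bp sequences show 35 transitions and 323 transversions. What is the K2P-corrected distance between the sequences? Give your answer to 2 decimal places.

P = 35/2712 ≈ 0.012906 and Q = 323/2712 ≈ 0.1191.
Under the Kimura two-parameter model, d = −½ ln(1 − 2P − Q) − ¼ ln(1 − 2Q).
1 − 2P − Q = 0.855088, giving −½ ln(0.855088) = 0.078275.
1 − 2Q = 0.7618, giving −¼ ln(0.7618) = 0.068018.
d = 0.078275 + 0.068018 = 0.146293.

0.15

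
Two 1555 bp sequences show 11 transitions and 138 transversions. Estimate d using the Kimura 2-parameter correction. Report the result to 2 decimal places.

P = 11/1555 ≈ 0.007074 and Q = 138/1555 ≈ 0.088746.
Under the Kimura two-parameter model, d = −½ ln(1 − 2P − Q) − ¼ ln(1 − 2Q).
1 − 2P − Q = 0.897106, giving −½ ln(0.897106) = 0.054291.
1 − 2Q = 0.822508, giving −¼ ln(0.822508) = 0.048849.
d = 0.054291 + 0.048849 = 0.103140.

0.10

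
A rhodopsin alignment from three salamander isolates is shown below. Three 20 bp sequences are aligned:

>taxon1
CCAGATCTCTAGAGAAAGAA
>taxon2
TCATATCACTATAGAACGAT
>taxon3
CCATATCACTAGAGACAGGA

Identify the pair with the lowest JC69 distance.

taxon1–taxon2: 6/20 differ, p = 0.300, d = 0.383.
taxon1–taxon3: 4/20 differ, p = 0.200, d = 0.233.
taxon2–taxon3: 6/20 differ, p = 0.300, d = 0.383.
The smallest distance is between taxon1 and taxon3.

taxon1 and taxon3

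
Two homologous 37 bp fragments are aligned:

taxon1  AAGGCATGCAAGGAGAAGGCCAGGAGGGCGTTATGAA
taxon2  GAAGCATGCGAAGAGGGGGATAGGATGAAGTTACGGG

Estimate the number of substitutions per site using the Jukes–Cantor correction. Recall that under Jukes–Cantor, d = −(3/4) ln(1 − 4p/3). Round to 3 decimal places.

The sequences differ at 14 of 37 sites, so p = 14/37 ≈ 0.378378.
d = −(3/4) ln(1 − 4p/3) = −0.75 ln(1 − 0.504504) = −0.75 ln(0.495496)
  = −0.75 × (-0.702196) = 0.526647 substitutions/site.

0.527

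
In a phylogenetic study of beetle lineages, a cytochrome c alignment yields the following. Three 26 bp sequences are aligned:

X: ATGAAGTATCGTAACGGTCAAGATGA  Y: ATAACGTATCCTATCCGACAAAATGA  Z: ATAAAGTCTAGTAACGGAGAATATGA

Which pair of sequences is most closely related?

X and Z

X–Y: 7/26 differ, p = 0.269, d = 0.334.
X–Z: 6/26 differ, p = 0.231, d = 0.276.
Y–Z: 8/26 differ, p = 0.308, d = 0.396.
The smallest distance is between X and Z.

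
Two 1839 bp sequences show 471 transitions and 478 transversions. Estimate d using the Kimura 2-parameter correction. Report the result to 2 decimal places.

0.92

P = 471/1839 ≈ 0.256117 and Q = 478/1839 ≈ 0.259924.
Under the Kimura two-parameter model, d = −½ ln(1 − 2P − Q) − ¼ ln(1 − 2Q).
1 − 2P − Q = 0.227842, giving −½ ln(0.227842) = 0.739551.
1 − 2Q = 0.480152, giving −¼ ln(0.480152) = 0.183413.
d = 0.739551 + 0.183413 = 0.922964.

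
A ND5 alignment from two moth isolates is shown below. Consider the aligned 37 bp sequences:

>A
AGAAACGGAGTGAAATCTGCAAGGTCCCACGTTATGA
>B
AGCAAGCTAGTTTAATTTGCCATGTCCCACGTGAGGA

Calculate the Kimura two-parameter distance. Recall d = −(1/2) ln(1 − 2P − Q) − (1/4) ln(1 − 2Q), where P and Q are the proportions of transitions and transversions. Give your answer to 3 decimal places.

Of 37 sites, 1 differences are transitions and 10 are transversions, so P = 1/37 ≈ 0.027027 and Q = 10/37 ≈ 0.27027.
Under the Kimura two-parameter model, d = −½ ln(1 − 2P − Q) − ¼ ln(1 − 2Q).
1 − 2P − Q = 0.675676, giving −½ ln(0.675676) = 0.196021.
1 − 2Q = 0.45946, giving −¼ ln(0.45946) = 0.194426.
d = 0.196021 + 0.194426 = 0.390447.

0.390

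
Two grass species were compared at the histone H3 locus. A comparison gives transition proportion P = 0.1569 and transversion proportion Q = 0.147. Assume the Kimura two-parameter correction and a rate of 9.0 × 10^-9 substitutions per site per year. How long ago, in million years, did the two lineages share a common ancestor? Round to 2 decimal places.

21.99

Under the Kimura two-parameter model, d = −½ ln(1 − 2P − Q) − ¼ ln(1 − 2Q).
1 − 2P − Q = 0.5392, giving −½ ln(0.5392) = 0.308834.
1 − 2Q = 0.706, giving −¼ ln(0.706) = 0.087035.
d = 0.308834 + 0.087035 = 0.395869.
Under a molecular clock d = 2μt, so t = d/(2μ) = 0.395869 / (2 × 9.0 × 10^-9) = 21.99 million years.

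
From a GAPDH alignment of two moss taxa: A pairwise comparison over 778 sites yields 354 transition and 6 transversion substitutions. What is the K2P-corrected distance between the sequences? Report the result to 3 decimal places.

P = 354/778 ≈ 0.455013 and Q = 6/778 ≈ 0.007712.
Under the Kimura two-parameter model, d = −½ ln(1 − 2P − Q) − ¼ ln(1 − 2Q).
1 − 2P − Q = 0.082262, giving −½ ln(0.082262) = 1.248923.
1 − 2Q = 0.984576, giving −¼ ln(0.984576) = 0.003886.
d = 1.248923 + 0.003886 = 1.252809.

1.253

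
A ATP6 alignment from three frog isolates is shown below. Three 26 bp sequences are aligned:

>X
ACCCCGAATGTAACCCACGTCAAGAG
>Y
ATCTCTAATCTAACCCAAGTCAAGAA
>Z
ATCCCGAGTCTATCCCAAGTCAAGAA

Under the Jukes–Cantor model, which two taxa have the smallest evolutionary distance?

X–Y: 6/26 differ, p = 0.231, d = 0.276.
X–Z: 6/26 differ, p = 0.231, d = 0.276.
Y–Z: 4/26 differ, p = 0.154, d = 0.172.
The smallest distance is between Y and Z.

Y and Z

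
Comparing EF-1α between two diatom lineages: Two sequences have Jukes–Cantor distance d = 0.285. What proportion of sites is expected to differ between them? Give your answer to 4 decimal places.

p = (3/4)(1 − e^(−4d/3)) = 0.75 × (1 − e^(-0.38)) = 0.75 × (1 − 0.683861) = 0.237104.

0.2371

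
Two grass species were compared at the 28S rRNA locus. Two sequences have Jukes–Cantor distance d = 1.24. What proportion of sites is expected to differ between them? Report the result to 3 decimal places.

0.606

p = (3/4)(1 − e^(−4d/3)) = 0.75 × (1 − e^(-1.653333)) = 0.75 × (1 − 0.191411) = 0.606442.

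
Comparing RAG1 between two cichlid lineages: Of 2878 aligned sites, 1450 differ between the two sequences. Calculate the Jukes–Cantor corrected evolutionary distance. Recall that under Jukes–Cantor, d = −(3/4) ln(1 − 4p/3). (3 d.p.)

0.836

p = 1450/2878 ≈ 0.503822.
d = −(3/4) ln(1 − 4p/3) = −0.75 ln(1 − 0.671763) = −0.75 ln(0.328237)
  = −0.75 × (-1.114019) = 0.835514 substitutions/site.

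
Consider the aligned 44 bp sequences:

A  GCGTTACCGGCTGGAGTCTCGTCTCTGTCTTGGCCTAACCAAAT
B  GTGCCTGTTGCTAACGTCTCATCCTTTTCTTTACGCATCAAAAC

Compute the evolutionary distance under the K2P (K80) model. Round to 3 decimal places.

0.825

Of 44 sites, 12 differences are transitions and 9 are transversions, so P = 12/44 ≈ 0.272727 and Q = 9/44 ≈ 0.204545.
Under the Kimura two-parameter model, d = −½ ln(1 − 2P − Q) − ¼ ln(1 − 2Q).
1 − 2P − Q = 0.250001, giving −½ ln(0.250001) = 0.693145.
1 − 2Q = 0.59091, giving −¼ ln(0.59091) = 0.131523.
d = 0.693145 + 0.131523 = 0.824668.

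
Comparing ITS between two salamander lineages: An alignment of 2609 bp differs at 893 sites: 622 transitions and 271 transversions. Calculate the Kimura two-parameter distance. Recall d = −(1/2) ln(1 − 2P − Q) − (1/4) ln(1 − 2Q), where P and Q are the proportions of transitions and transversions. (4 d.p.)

P = 622/2609 ≈ 0.238406 and Q = 271/2609 ≈ 0.103871.
Under the Kimura two-parameter model, d = −½ ln(1 − 2P − Q) − ¼ ln(1 − 2Q).
1 − 2P − Q = 0.419317, giving −½ ln(0.419317) = 0.434564.
1 − 2Q = 0.792258, giving −¼ ln(0.792258) = 0.058217.
d = 0.434564 + 0.058217 = 0.492781.

0.4928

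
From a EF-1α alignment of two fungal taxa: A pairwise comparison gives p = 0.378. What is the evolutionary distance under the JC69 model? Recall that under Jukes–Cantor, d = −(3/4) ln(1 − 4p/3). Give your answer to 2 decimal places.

0.53

d = −(3/4) ln(1 − 4p/3) = −0.75 ln(1 − 0.504) = −0.75 ln(0.496)
  = −0.75 × (-0.701179) = 0.525884 substitutions/site.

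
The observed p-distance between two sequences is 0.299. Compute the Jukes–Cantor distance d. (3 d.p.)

d = −(3/4) ln(1 − 4p/3) = −0.75 ln(1 − 0.398667) = −0.75 ln(0.601333)
  = −0.75 × (-0.508606) = 0.381455 substitutions/site.

0.381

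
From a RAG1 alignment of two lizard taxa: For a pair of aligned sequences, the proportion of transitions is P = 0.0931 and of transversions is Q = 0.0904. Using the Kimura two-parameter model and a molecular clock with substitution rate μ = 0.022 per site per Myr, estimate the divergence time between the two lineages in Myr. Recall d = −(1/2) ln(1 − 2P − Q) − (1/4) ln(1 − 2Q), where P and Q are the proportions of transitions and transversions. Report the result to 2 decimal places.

Under the Kimura two-parameter model, d = −½ ln(1 − 2P − Q) − ¼ ln(1 − 2Q).
1 − 2P − Q = 0.7234, giving −½ ln(0.7234) = 0.161896.
1 − 2Q = 0.8192, giving −¼ ln(0.8192) = 0.049857.
d = 0.161896 + 0.049857 = 0.211753.
Under a molecular clock d = 2μt, so t = d/(2μ) = 0.211753 / (2 × 0.022) = 4.81 Myr.

4.81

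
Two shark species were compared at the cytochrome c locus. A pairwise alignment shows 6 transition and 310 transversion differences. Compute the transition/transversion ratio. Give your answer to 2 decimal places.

R = 6/310 = 0.019354… ≈ 0.02 (to 2 d.p.).

0.02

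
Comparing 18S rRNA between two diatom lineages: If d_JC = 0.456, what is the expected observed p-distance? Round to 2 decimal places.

0.34

p = (3/4)(1 − e^(−4d/3)) = 0.75 × (1 − e^(-0.608)) = 0.75 × (1 − 0.544439) = 0.341671.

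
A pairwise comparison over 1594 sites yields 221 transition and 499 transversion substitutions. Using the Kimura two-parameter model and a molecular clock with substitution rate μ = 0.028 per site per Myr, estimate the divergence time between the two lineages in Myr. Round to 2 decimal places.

P = 221/1594 ≈ 0.138645 and Q = 499/1594 ≈ 0.313049.
Under the Kimura two-parameter model, d = −½ ln(1 − 2P − Q) − ¼ ln(1 − 2Q).
1 − 2P − Q = 0.409661, giving −½ ln(0.409661) = 0.446213.
1 − 2Q = 0.373902, giving −¼ ln(0.373902) = 0.245940.
d = 0.446213 + 0.245940 = 0.692153.
Under a molecular clock d = 2μt, so t = d/(2μ) = 0.692153 / (2 × 0.028) = 12.36 Myr.

12.36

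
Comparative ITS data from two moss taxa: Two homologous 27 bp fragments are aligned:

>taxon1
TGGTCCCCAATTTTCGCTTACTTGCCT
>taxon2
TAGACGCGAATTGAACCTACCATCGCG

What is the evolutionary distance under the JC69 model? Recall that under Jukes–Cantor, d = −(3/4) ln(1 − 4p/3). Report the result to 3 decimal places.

0.882

The sequences differ at 14 of 27 sites, so p = 14/27 ≈ 0.518519.
d = −(3/4) ln(1 − 4p/3) = −0.75 ln(1 − 0.691359) = −0.75 ln(0.308641)
  = −0.75 × (-1.175576) = 0.881682 substitutions/site.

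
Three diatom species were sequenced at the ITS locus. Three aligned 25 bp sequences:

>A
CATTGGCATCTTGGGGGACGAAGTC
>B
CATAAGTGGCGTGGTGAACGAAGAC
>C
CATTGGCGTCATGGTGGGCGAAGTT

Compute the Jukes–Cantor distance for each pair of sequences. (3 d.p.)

d(A,B) = 0.490, d(A,C) = 0.233, d(B,C) = 0.490

A–B: 9/25 sites differ → p = 0.36, d = −0.75 ln(1 − 0.48) = 0.490445 ≈ 0.490.
A–C: 5/25 sites differ → p = 0.2, d = −0.75 ln(1 − 0.266667) = 0.232617 ≈ 0.233.
B–C: 9/25 sites differ → p = 0.36, d = −0.75 ln(1 − 0.48) = 0.490445 ≈ 0.490.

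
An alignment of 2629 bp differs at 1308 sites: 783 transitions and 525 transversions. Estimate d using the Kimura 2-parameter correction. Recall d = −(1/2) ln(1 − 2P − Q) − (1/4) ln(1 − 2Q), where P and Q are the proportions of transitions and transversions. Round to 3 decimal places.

P = 783/2629 ≈ 0.297832 and Q = 525/2629 ≈ 0.199696.
Under the Kimura two-parameter model, d = −½ ln(1 − 2P − Q) − ¼ ln(1 − 2Q).
1 − 2P − Q = 0.20464, giving −½ ln(0.20464) = 0.793251.
1 − 2Q = 0.600608, giving −¼ ln(0.600608) = 0.127453.
d = 0.793251 + 0.127453 = 0.920704.

0.921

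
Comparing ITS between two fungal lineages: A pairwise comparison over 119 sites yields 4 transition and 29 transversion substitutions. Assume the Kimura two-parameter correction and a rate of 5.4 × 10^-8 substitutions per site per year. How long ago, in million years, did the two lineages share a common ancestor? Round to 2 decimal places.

P = 4/119 ≈ 0.033613 and Q = 29/119 ≈ 0.243697.
Under the Kimura two-parameter model, d = −½ ln(1 − 2P − Q) − ¼ ln(1 − 2Q).
1 − 2P − Q = 0.689077, giving −½ ln(0.689077) = 0.186201.
1 − 2Q = 0.512606, giving −¼ ln(0.512606) = 0.167062.
d = 0.186201 + 0.167062 = 0.353263.
Under a molecular clock d = 2μt, so t = d/(2μ) = 0.353263 / (2 × 5.4 × 10^-8) = 3.27 million years.

3.27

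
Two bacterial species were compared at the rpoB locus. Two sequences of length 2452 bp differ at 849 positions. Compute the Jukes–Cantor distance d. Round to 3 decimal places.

0.464

p = 849/2452 ≈ 0.346248.
d = −(3/4) ln(1 − 4p/3) = −0.75 ln(1 − 0.461664) = −0.75 ln(0.538336)
  = −0.75 × (-0.619272) = 0.464454 substitutions/site.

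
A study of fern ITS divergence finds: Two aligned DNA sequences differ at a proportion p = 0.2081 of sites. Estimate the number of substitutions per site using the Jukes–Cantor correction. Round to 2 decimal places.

d = −(3/4) ln(1 − 4p/3) = −0.75 ln(1 − 0.277467) = −0.75 ln(0.722533)
  = −0.75 × (-0.324992) = 0.243744 substitutions/site.

0.24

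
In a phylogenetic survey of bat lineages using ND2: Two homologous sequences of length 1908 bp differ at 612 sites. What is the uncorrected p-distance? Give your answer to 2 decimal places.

0.32

p = 612/1908 = 0.320754… ≈ 0.32 (to 2 d.p.).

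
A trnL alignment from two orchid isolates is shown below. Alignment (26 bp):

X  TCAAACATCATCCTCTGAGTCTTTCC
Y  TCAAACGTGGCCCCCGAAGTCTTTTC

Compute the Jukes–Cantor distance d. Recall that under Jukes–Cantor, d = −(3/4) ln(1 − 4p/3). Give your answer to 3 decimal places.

The sequences differ at 8 of 26 sites (7, 9, 10, 11, 14, 16, 17, 25), so p = 8/26 ≈ 0.307692.
d = −(3/4) ln(1 − 4p/3) = −0.75 ln(1 − 0.410256) = −0.75 ln(0.589744)
  = −0.75 × (-0.528067) = 0.396050 substitutions/site.

0.396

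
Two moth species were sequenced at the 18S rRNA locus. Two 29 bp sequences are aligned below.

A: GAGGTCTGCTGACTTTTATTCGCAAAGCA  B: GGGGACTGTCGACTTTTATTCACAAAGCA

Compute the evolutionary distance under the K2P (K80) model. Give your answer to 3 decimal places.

Of 29 sites, 4 differences are transitions and 1 are transversions, so P = 4/29 ≈ 0.137931 and Q = 1/29 ≈ 0.034483.
Under the Kimura two-parameter model, d = −½ ln(1 − 2P − Q) − ¼ ln(1 − 2Q).
1 − 2P − Q = 0.689655, giving −½ ln(0.689655) = 0.185782.
1 − 2Q = 0.931034, giving −¼ ln(0.931034) = 0.017865.
d = 0.185782 + 0.017865 = 0.203647.

0.204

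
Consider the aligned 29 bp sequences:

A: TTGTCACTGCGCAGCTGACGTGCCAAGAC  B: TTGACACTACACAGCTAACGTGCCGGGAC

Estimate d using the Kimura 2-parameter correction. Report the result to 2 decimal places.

0.26

Of 29 sites, 5 differences are transitions and 1 are transversions, so P = 5/29 ≈ 0.172414 and Q = 1/29 ≈ 0.034483.
Under the Kimura two-parameter model, d = −½ ln(1 − 2P − Q) − ¼ ln(1 − 2Q).
1 − 2P − Q = 0.620689, giving −½ ln(0.620689) = 0.238463.
1 − 2Q = 0.931034, giving −¼ ln(0.931034) = 0.017865.
d = 0.238463 + 0.017865 = 0.256328.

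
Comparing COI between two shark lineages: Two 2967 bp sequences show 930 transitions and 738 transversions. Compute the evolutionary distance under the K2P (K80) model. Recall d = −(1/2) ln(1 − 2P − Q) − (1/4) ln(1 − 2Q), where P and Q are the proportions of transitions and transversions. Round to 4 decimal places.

1.2143

P = 930/2967 ≈ 0.313448 and Q = 738/2967 ≈ 0.248736.
Under the Kimura two-parameter model, d = −½ ln(1 − 2P − Q) − ¼ ln(1 − 2Q).
1 − 2P − Q = 0.124368, giving −½ ln(0.124368) = 1.042255.
1 − 2Q = 0.502528, giving −¼ ln(0.502528) = 0.172026.
d = 1.042255 + 0.172026 = 1.214281.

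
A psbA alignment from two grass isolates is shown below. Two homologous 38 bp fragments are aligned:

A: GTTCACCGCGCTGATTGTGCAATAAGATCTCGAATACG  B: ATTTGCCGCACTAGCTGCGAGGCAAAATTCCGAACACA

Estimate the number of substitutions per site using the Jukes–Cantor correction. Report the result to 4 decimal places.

0.6807

The sequences differ at 17 of 38 sites, so p = 17/38 ≈ 0.447368.
d = −(3/4) ln(1 − 4p/3) = −0.75 ln(1 − 0.596491) = −0.75 ln(0.403509)
  = −0.75 × (-0.907556) = 0.680667 substitutions/site.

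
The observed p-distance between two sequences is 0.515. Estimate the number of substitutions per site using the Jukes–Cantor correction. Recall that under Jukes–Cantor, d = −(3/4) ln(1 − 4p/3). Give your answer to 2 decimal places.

0.87

d = −(3/4) ln(1 − 4p/3) = −0.75 ln(1 − 0.686667) = −0.75 ln(0.313333)
  = −0.75 × (-1.160489) = 0.870367 substitutions/site.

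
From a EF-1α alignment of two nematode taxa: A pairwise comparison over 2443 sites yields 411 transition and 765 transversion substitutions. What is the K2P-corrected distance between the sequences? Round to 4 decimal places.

P = 411/2443 ≈ 0.168236 and Q = 765/2443 ≈ 0.31314.
Under the Kimura two-parameter model, d = −½ ln(1 − 2P − Q) − ¼ ln(1 − 2Q).
1 − 2P − Q = 0.350388, giving −½ ln(0.350388) = 0.524357.
1 − 2Q = 0.37372, giving −¼ ln(0.37372) = 0.246062.
d = 0.524357 + 0.246062 = 0.770419.

0.7704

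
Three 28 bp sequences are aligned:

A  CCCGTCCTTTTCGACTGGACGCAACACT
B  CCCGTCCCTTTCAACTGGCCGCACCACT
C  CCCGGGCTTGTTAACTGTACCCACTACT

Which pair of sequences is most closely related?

A–B: 4/28 differ, p = 0.143, d = 0.158.
A–C: 9/28 differ, p = 0.321, d = 0.420.
B–C: 9/28 differ, p = 0.321, d = 0.420.
The smallest distance is between A and B.

A and B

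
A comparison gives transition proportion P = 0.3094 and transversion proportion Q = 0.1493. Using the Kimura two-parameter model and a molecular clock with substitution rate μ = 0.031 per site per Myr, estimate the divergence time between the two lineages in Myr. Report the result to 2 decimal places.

13.22

Under the Kimura two-parameter model, d = −½ ln(1 − 2P − Q) − ¼ ln(1 − 2Q).
1 − 2P − Q = 0.2319, giving −½ ln(0.2319) = 0.730725.
1 − 2Q = 0.7014, giving −¼ ln(0.7014) = 0.088669.
d = 0.730725 + 0.088669 = 0.819394.
Under a molecular clock d = 2μt, so t = d/(2μ) = 0.819394 / (2 × 0.031) = 13.22 Myr.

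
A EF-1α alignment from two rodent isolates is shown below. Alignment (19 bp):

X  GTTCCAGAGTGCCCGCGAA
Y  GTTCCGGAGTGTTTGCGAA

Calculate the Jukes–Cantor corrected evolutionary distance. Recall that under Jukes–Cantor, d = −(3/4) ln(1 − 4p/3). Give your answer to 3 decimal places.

The sequences differ at 4 of 19 sites (6, 12, 13, 14), so p = 4/19 ≈ 0.210526.
d = −(3/4) ln(1 − 4p/3) = −0.75 ln(1 − 0.280701) = −0.75 ln(0.719299)
  = −0.75 × (-0.329478) = 0.247109 substitutions/site.

0.247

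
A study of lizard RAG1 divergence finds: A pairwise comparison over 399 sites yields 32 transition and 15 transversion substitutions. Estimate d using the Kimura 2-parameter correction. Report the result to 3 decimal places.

0.130

P = 32/399 ≈ 0.080201 and Q = 15/399 ≈ 0.037594.
Under the Kimura two-parameter model, d = −½ ln(1 − 2P − Q) − ¼ ln(1 − 2Q).
1 − 2P − Q = 0.802004, giving −½ ln(0.802004) = 0.110321.
1 − 2Q = 0.924812, giving −¼ ln(0.924812) = 0.019541.
d = 0.110321 + 0.019541 = 0.129862.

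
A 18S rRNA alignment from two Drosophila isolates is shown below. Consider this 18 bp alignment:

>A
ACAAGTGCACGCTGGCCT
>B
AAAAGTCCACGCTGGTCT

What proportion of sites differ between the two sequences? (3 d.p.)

The sequences differ at 3 of 18 positions (sites 2, 7, 16).
p = 3/18 = 0.166666… ≈ 0.167 (to 3 d.p.).

0.167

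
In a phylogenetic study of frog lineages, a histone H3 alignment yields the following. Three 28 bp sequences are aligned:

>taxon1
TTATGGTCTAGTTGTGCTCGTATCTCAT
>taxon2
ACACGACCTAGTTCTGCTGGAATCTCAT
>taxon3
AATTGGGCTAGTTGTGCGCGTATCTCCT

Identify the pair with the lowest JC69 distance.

taxon1–taxon2: 8/28 differ, p = 0.286, d = 0.360.
taxon1–taxon3: 6/28 differ, p = 0.214, d = 0.252.
taxon2–taxon3: 10/28 differ, p = 0.357, d = 0.485.
The smallest distance is between taxon1 and taxon3.

taxon1 and taxon3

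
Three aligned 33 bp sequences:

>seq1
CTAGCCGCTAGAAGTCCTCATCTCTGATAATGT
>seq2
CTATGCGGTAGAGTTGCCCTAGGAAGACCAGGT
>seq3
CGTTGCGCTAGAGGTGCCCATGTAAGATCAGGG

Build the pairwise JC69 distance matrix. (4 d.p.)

seq1–seq2: 16/33 sites differ → p ≈ 0.484848, d = −0.75 ln(1 − 0.646464) = 0.779827 ≈ 0.7798.
seq1–seq3: 13/33 sites differ → p ≈ 0.393939, d = −0.75 ln(1 − 0.525252) = 0.558728 ≈ 0.5587.
seq2–seq3: 9/33 sites differ → p ≈ 0.272727, d = −0.75 ln(1 − 0.363636) = 0.338988 ≈ 0.3390.

d(seq1,seq2) = 0.7798, d(seq1,seq3) = 0.5587, d(seq2,seq3) = 0.3390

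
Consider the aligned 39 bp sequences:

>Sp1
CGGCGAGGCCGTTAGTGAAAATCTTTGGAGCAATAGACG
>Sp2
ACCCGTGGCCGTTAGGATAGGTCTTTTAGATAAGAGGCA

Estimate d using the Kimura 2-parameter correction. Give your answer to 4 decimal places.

0.6813

Of 39 sites, 9 differences are transitions and 8 are transversions, so P = 9/39 ≈ 0.230769 and Q = 8/39 ≈ 0.205128.
Under the Kimura two-parameter model, d = −½ ln(1 − 2P − Q) − ¼ ln(1 − 2Q).
1 − 2P − Q = 0.333334, giving −½ ln(0.333334) = 0.549305.
1 − 2Q = 0.589744, giving −¼ ln(0.589744) = 0.132017.
d = 0.549305 + 0.132017 = 0.681322.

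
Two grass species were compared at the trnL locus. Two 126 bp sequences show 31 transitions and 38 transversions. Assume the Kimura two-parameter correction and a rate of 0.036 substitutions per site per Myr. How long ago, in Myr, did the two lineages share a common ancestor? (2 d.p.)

P = 31/126 ≈ 0.246032 and Q = 38/126 ≈ 0.301587.
Under the Kimura two-parameter model, d = −½ ln(1 − 2P − Q) − ¼ ln(1 − 2Q).
1 − 2P − Q = 0.206349, giving −½ ln(0.206349) = 0.789093.
1 − 2Q = 0.396826, giving −¼ ln(0.396826) = 0.231064.
d = 0.789093 + 0.231064 = 1.020157.
Under a molecular clock d = 2μt, so t = d/(2μ) = 1.020157 / (2 × 0.036) = 14.17 Myr.

14.17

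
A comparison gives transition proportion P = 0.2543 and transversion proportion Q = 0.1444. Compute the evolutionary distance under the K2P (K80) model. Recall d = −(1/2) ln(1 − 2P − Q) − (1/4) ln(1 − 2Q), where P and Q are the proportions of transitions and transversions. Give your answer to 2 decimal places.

Under the Kimura two-parameter model, d = −½ ln(1 − 2P − Q) − ¼ ln(1 − 2Q).
1 − 2P − Q = 0.347, giving −½ ln(0.347) = 0.529215.
1 − 2Q = 0.7112, giving −¼ ln(0.7112) = 0.085200.
d = 0.529215 + 0.085200 = 0.614415.

0.61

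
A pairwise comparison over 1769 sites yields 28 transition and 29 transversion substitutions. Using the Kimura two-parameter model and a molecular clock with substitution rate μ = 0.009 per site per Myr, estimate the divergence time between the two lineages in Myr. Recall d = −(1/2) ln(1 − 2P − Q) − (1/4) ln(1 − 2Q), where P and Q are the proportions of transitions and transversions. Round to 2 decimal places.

P = 28/1769 ≈ 0.015828 and Q = 29/1769 ≈ 0.016393.
Under the Kimura two-parameter model, d = −½ ln(1 − 2P − Q) − ¼ ln(1 − 2Q).
1 − 2P − Q = 0.951951, giving −½ ln(0.951951) = 0.024621.
1 − 2Q = 0.967214, giving −¼ ln(0.967214) = 0.008334.
d = 0.024621 + 0.008334 = 0.032955.
Under a molecular clock d = 2μt, so t = d/(2μ) = 0.032955 / (2 × 0.009) = 1.83 Myr.

1.83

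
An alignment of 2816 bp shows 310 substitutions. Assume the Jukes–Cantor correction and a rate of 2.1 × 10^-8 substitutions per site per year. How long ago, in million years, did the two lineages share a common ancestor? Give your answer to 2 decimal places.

2.83

p = 310/2816 ≈ 0.110085.
d = −(3/4) ln(1 − 4p/3) = −0.75 ln(1 − 0.14678) = −0.75 ln(0.85322)
  = −0.75 × (-0.158738) = 0.119054 substitutions/site.
Under a molecular clock d = 2μt, so t = d/(2μ) = 0.119054 / (2 × 2.1 × 10^-8) = 2.83 million years.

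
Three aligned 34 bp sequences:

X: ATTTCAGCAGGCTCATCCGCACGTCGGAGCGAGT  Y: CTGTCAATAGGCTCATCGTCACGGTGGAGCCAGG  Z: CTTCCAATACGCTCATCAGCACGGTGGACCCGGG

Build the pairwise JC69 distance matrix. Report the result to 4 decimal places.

X–Y: 10/34 sites differ → p ≈ 0.294118, d = −0.75 ln(1 − 0.392157) = 0.373379 ≈ 0.3734.
X–Z: 12/34 sites differ → p ≈ 0.352941, d = −0.75 ln(1 − 0.470588) = 0.476991 ≈ 0.4770.
Y–Z: 7/34 sites differ → p ≈ 0.205882, d = −0.75 ln(1 − 0.274509) = 0.240680 ≈ 0.2407.

d(X,Y) = 0.3734, d(X,Z) = 0.4770, d(Y,Z) = 0.2407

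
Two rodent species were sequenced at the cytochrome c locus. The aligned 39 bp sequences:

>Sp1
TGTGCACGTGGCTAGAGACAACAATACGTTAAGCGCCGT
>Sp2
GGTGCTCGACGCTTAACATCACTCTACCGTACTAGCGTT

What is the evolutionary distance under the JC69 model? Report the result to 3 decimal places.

0.717

The sequences differ at 18 of 39 sites, so p = 18/39 ≈ 0.461538.
d = −(3/4) ln(1 − 4p/3) = −0.75 ln(1 − 0.615384) = −0.75 ln(0.384616)
  = −0.75 × (-0.955510) = 0.716633 substitutions/site.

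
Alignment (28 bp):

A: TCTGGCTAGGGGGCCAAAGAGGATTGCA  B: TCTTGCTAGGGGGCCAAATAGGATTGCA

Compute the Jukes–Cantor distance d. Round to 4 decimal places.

The sequences differ at 2 of 28 sites (4, 19), so p = 2/28 ≈ 0.071429.
d = −(3/4) ln(1 − 4p/3) = −0.75 ln(1 − 0.095239) = −0.75 ln(0.904761)
  = −0.75 × (-0.100084) = 0.075063 substitutions/site.

0.0751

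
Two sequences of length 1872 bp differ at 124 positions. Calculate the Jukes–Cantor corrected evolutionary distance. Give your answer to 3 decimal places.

0.069

p = 124/1872 ≈ 0.066239.
d = −(3/4) ln(1 − 4p/3) = −0.75 ln(1 − 0.088319) = −0.75 ln(0.911681)
  = −0.75 × (-0.092465) = 0.069349 substitutions/site.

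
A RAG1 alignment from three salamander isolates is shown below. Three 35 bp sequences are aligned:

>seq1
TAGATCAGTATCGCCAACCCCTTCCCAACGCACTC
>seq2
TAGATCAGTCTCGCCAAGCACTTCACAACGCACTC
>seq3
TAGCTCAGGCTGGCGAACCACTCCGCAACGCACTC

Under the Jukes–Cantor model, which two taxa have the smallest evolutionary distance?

seq1–seq2: 4/35 differ, p = 0.114, d = 0.124.
seq1–seq3: 8/35 differ, p = 0.229, d = 0.273.
seq2–seq3: 7/35 differ, p = 0.200, d = 0.233.
The smallest distance is between seq1 and seq2.

seq1 and seq2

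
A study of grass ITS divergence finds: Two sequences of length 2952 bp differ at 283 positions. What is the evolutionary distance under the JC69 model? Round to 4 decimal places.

0.1026

p = 283/2952 ≈ 0.095867.
d = −(3/4) ln(1 − 4p/3) = −0.75 ln(1 − 0.127823) = −0.75 ln(0.872177)
  = −0.75 × (-0.136763) = 0.102572 substitutions/site.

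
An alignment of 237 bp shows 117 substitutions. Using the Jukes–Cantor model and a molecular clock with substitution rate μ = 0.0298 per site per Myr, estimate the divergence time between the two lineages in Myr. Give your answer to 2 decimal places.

p = 117/237 ≈ 0.493671.
d = −(3/4) ln(1 − 4p/3) = −0.75 ln(1 − 0.658228) = −0.75 ln(0.341772)
  = −0.75 × (-1.073611) = 0.805208 substitutions/site.
Under a molecular clock d = 2μt, so t = d/(2μ) = 0.805208 / (2 × 0.0298) = 13.51 Myr.

13.51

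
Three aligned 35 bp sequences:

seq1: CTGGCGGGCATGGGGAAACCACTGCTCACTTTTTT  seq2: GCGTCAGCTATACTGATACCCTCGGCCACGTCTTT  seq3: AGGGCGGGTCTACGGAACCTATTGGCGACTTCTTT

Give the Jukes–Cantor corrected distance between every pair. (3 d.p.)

seq1–seq2: 17/35 sites differ → p ≈ 0.485714, d = −0.75 ln(1 − 0.647619) = 0.782282 ≈ 0.782.
seq1–seq3: 13/35 sites differ → p ≈ 0.371429, d = −0.75 ln(1 − 0.495239) = 0.512753 ≈ 0.513.
seq2–seq3: 14/35 sites differ → p = 0.4, d = −0.75 ln(1 − 0.533333) = 0.571605 ≈ 0.572.

d(seq1,seq2) = 0.782, d(seq1,seq3) = 0.513, d(seq2,seq3) = 0.572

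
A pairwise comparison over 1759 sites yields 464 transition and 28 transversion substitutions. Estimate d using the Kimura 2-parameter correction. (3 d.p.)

0.400

P = 464/1759 ≈ 0.263786 and Q = 28/1759 ≈ 0.015918.
Under the Kimura two-parameter model, d = −½ ln(1 − 2P − Q) − ¼ ln(1 − 2Q).
1 − 2P − Q = 0.45651, giving −½ ln(0.45651) = 0.392072.
1 − 2Q = 0.968164, giving −¼ ln(0.968164) = 0.008088.
d = 0.392072 + 0.008088 = 0.400160.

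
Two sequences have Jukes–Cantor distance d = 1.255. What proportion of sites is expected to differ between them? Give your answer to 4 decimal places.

0.6093

p = (3/4)(1 − e^(−4d/3)) = 0.75 × (1 − e^(-1.673333)) = 0.75 × (1 − 0.187621) = 0.609284.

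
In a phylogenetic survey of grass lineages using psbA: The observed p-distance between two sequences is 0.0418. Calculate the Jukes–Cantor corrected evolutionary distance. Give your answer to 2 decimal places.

0.04

d = −(3/4) ln(1 − 4p/3) = −0.75 ln(1 − 0.055733) = −0.75 ln(0.944267)
  = −0.75 × (-0.057346) = 0.043010 substitutions/site.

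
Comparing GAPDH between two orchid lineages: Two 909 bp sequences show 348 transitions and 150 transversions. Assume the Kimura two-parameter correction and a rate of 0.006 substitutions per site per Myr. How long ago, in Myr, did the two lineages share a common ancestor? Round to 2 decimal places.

P = 348/909 ≈ 0.382838 and Q = 150/909 ≈ 0.165017.
Under the Kimura two-parameter model, d = −½ ln(1 − 2P − Q) − ¼ ln(1 − 2Q).
1 − 2P − Q = 0.069307, giving −½ ln(0.069307) = 1.334605.
1 − 2Q = 0.669966, giving −¼ ln(0.669966) = 0.100132.
d = 1.334605 + 0.100132 = 1.434737.
Under a molecular clock d = 2μt, so t = d/(2μ) = 1.434737 / (2 × 0.006) = 119.56 Myr.

119.56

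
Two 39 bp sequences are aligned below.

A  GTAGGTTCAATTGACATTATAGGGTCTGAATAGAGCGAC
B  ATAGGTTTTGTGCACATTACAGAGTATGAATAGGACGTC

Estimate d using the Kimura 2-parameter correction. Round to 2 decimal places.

Of 39 sites, 7 differences are transitions and 5 are transversions, so P = 7/39 ≈ 0.179487 and Q = 5/39 ≈ 0.128205.
Under the Kimura two-parameter model, d = −½ ln(1 − 2P − Q) − ¼ ln(1 − 2Q).
1 − 2P − Q = 0.512821, giving −½ ln(0.512821) = 0.333914.
1 − 2Q = 0.74359, giving −¼ ln(0.74359) = 0.074066.
d = 0.333914 + 0.074066 = 0.407980.

0.41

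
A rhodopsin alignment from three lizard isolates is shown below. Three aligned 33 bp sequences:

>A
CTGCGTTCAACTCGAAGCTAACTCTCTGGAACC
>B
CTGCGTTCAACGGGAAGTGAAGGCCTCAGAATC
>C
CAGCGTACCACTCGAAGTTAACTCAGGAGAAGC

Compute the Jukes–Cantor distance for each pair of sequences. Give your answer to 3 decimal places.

d(A,B) = 0.441, d(A,C) = 0.339, d(B,C) = 0.497

A–B: 11/33 sites differ → p ≈ 0.333333, d = −0.75 ln(1 − 0.444444) = 0.440839 ≈ 0.441.
A–C: 9/33 sites differ → p ≈ 0.272727, d = −0.75 ln(1 − 0.363636) = 0.338988 ≈ 0.339.
B–C: 12/33 sites differ → p ≈ 0.363636, d = −0.75 ln(1 − 0.484848) = 0.497470 ≈ 0.497.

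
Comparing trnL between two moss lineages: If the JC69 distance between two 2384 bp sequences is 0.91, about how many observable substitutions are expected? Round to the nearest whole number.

1257

Invert JC69: p = (3/4)(1 − e^(−4d/3)) = 0.75 × (1 − e^(-1.213333)) = 0.75 × (1 − 0.297205) = 0.527096.
Expected differing sites = pL ≈ 0.527096 × 2384 = 1256.596864 ≈ 1257.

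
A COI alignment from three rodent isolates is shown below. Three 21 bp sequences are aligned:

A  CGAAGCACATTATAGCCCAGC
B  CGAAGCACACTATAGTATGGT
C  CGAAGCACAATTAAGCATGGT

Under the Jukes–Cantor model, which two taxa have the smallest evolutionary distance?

B and C

A–B: 6/21 differ, p = 0.286, d = 0.360.
A–C: 7/21 differ, p = 0.333, d = 0.441.
B–C: 4/21 differ, p = 0.190, d = 0.220.
The smallest distance is between B and C.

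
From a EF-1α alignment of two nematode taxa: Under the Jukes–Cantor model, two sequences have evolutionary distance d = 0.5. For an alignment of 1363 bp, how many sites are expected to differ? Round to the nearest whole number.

Invert JC69: p = (3/4)(1 − e^(−4d/3)) = 0.75 × (1 − e^(-0.666667)) = 0.75 × (1 − 0.513417) = 0.364937.
Expected differing sites = pL ≈ 0.364937 × 1363 = 497.409131 ≈ 497.

497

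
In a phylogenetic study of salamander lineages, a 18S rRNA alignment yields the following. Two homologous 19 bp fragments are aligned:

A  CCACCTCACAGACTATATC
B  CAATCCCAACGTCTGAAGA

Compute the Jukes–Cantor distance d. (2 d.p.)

0.91

The sequences differ at 10 of 19 sites (2, 4, 6, 9, 10, 12, 15, 16, 18, 19), so p = 10/19 ≈ 0.526316.
d = −(3/4) ln(1 − 4p/3) = −0.75 ln(1 − 0.701755) = −0.75 ln(0.298245)
  = −0.75 × (-1.209840) = 0.907380 substitutions/site.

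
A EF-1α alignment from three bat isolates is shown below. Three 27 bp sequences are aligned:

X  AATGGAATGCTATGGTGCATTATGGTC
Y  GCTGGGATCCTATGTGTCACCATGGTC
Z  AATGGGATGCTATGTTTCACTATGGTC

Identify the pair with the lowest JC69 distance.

X and Z

X–Y: 9/27 differ, p = 0.333, d = 0.441.
X–Z: 4/27 differ, p = 0.148, d = 0.165.
Y–Z: 5/27 differ, p = 0.185, d = 0.213.
The smallest distance is between X and Z.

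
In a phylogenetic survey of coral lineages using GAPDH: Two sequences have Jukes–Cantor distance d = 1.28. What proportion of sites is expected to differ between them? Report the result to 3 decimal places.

p = (3/4)(1 − e^(−4d/3)) = 0.75 × (1 − e^(-1.706667)) = 0.75 × (1 − 0.181470) = 0.613898.

0.614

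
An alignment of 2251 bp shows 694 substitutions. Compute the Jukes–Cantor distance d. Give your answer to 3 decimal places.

0.397

p = 694/2251 ≈ 0.308307.
d = −(3/4) ln(1 − 4p/3) = −0.75 ln(1 − 0.411076) = −0.75 ln(0.588924)
  = −0.75 × (-0.529458) = 0.397094 substitutions/site.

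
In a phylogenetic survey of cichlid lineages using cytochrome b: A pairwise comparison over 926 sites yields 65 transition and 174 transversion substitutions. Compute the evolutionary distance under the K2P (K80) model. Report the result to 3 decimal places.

0.317

P = 65/926 ≈ 0.070194 and Q = 174/926 ≈ 0.187905.
Under the Kimura two-parameter model, d = −½ ln(1 − 2P − Q) − ¼ ln(1 − 2Q).
1 − 2P − Q = 0.671707, giving −½ ln(0.671707) = 0.198967.
1 − 2Q = 0.62419, giving −¼ ln(0.62419) = 0.117825.
d = 0.198967 + 0.117825 = 0.316792.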